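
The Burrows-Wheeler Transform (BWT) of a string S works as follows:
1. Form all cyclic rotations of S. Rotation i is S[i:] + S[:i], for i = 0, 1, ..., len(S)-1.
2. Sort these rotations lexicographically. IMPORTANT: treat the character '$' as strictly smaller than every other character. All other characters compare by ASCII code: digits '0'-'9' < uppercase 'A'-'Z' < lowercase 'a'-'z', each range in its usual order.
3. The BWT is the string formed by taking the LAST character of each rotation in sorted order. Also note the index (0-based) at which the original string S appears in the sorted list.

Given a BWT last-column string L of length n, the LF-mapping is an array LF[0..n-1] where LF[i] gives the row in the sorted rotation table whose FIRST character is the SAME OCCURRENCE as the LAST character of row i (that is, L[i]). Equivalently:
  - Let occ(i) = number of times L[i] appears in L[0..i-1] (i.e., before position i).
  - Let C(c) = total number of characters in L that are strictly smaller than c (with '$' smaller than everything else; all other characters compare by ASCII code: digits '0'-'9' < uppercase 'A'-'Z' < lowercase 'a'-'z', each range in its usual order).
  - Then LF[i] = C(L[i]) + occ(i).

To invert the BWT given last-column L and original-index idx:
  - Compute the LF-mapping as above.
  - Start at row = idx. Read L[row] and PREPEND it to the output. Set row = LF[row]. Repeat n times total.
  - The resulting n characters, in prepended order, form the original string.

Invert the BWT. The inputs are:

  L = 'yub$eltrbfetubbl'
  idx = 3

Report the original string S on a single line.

LF mapping: 15 13 1 0 5 8 11 10 2 7 6 12 14 3 4 9
Walk LF starting at row 3, prepending L[row]:
  step 1: row=3, L[3]='$', prepend. Next row=LF[3]=0
  step 2: row=0, L[0]='y', prepend. Next row=LF[0]=15
  step 3: row=15, L[15]='l', prepend. Next row=LF[15]=9
  step 4: row=9, L[9]='f', prepend. Next row=LF[9]=7
  step 5: row=7, L[7]='r', prepend. Next row=LF[7]=10
  step 6: row=10, L[10]='e', prepend. Next row=LF[10]=6
  step 7: row=6, L[6]='t', prepend. Next row=LF[6]=11
  step 8: row=11, L[11]='t', prepend. Next row=LF[11]=12
  step 9: row=12, L[12]='u', prepend. Next row=LF[12]=14
  step 10: row=14, L[14]='b', prepend. Next row=LF[14]=4
  step 11: row=4, L[4]='e', prepend. Next row=LF[4]=5
  step 12: row=5, L[5]='l', prepend. Next row=LF[5]=8
  step 13: row=8, L[8]='b', prepend. Next row=LF[8]=2
  step 14: row=2, L[2]='b', prepend. Next row=LF[2]=1
  step 15: row=1, L[1]='u', prepend. Next row=LF[1]=13
  step 16: row=13, L[13]='b', prepend. Next row=LF[13]=3
Reversed output: bubblebutterfly$

Answer: bubblebutterfly$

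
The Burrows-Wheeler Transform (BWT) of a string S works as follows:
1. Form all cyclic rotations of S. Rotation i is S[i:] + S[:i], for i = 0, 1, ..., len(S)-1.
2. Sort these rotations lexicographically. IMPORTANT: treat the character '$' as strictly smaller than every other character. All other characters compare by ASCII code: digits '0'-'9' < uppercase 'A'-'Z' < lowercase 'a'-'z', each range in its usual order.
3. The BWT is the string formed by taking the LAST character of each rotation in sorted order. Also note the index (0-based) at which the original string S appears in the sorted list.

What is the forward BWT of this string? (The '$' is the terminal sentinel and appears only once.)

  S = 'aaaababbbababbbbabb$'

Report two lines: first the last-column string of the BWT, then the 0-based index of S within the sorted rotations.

All 20 rotations (rotation i = S[i:]+S[:i]):
  rot[0] = aaaababbbababbbbabb$
  rot[1] = aaababbbababbbbabb$a
  rot[2] = aababbbababbbbabb$aa
  rot[3] = ababbbababbbbabb$aaa
  rot[4] = babbbababbbbabb$aaaa
  rot[5] = abbbababbbbabb$aaaab
  rot[6] = bbbababbbbabb$aaaaba
  rot[7] = bbababbbbabb$aaaabab
  rot[8] = bababbbbabb$aaaababb
  rot[9] = ababbbbabb$aaaababbb
  rot[10] = babbbbabb$aaaababbba
  rot[11] = abbbbabb$aaaababbbab
  rot[12] = bbbbabb$aaaababbbaba
  rot[13] = bbbabb$aaaababbbabab
  rot[14] = bbabb$aaaababbbababb
  rot[15] = babb$aaaababbbababbb
  rot[16] = abb$aaaababbbababbbb
  rot[17] = bb$aaaababbbababbbba
  rot[18] = b$aaaababbbababbbbab
  rot[19] = $aaaababbbababbbbabb
Sorted (with $ < everything):
  sorted[0] = $aaaababbbababbbbabb  (last char: 'b')
  sorted[1] = aaaababbbababbbbabb$  (last char: '$')
  sorted[2] = aaababbbababbbbabb$a  (last char: 'a')
  sorted[3] = aababbbababbbbabb$aa  (last char: 'a')
  sorted[4] = ababbbababbbbabb$aaa  (last char: 'a')
  sorted[5] = ababbbbabb$aaaababbb  (last char: 'b')
  sorted[6] = abb$aaaababbbababbbb  (last char: 'b')
  sorted[7] = abbbababbbbabb$aaaab  (last char: 'b')
  sorted[8] = abbbbabb$aaaababbbab  (last char: 'b')
  sorted[9] = b$aaaababbbababbbbab  (last char: 'b')
  sorted[10] = bababbbbabb$aaaababb  (last char: 'b')
  sorted[11] = babb$aaaababbbababbb  (last char: 'b')
  sorted[12] = babbbababbbbabb$aaaa  (last char: 'a')
  sorted[13] = babbbbabb$aaaababbba  (last char: 'a')
  sorted[14] = bb$aaaababbbababbbba  (last char: 'a')
  sorted[15] = bbababbbbabb$aaaabab  (last char: 'b')
  sorted[16] = bbabb$aaaababbbababb  (last char: 'b')
  sorted[17] = bbbababbbbabb$aaaaba  (last char: 'a')
  sorted[18] = bbbabb$aaaababbbabab  (last char: 'b')
  sorted[19] = bbbbabb$aaaababbbaba  (last char: 'a')
Last column: b$aaabbbbbbbaaabbaba
Original string S is at sorted index 1

Answer: b$aaabbbbbbbaaabbaba
1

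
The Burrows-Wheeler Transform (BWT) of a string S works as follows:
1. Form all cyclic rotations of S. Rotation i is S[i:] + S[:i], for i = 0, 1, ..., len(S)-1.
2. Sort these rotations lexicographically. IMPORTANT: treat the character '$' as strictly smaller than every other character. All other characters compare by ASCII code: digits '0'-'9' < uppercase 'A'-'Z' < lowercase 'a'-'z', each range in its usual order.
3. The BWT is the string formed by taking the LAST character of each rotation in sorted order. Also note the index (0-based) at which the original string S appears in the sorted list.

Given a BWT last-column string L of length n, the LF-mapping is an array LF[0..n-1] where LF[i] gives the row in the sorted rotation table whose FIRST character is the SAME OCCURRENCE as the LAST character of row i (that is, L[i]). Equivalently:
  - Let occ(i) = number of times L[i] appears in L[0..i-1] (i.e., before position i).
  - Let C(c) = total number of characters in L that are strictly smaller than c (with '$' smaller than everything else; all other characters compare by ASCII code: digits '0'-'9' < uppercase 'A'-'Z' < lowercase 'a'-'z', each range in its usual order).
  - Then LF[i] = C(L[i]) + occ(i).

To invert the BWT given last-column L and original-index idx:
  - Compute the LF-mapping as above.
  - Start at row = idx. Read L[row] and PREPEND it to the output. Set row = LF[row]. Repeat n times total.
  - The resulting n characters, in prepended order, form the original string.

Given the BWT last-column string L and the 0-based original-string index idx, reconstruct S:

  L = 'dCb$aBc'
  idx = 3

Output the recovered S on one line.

LF mapping: 6 2 4 0 3 1 5
Walk LF starting at row 3, prepending L[row]:
  step 1: row=3, L[3]='$', prepend. Next row=LF[3]=0
  step 2: row=0, L[0]='d', prepend. Next row=LF[0]=6
  step 3: row=6, L[6]='c', prepend. Next row=LF[6]=5
  step 4: row=5, L[5]='B', prepend. Next row=LF[5]=1
  step 5: row=1, L[1]='C', prepend. Next row=LF[1]=2
  step 6: row=2, L[2]='b', prepend. Next row=LF[2]=4
  step 7: row=4, L[4]='a', prepend. Next row=LF[4]=3
Reversed output: abCBcd$

Answer: abCBcd$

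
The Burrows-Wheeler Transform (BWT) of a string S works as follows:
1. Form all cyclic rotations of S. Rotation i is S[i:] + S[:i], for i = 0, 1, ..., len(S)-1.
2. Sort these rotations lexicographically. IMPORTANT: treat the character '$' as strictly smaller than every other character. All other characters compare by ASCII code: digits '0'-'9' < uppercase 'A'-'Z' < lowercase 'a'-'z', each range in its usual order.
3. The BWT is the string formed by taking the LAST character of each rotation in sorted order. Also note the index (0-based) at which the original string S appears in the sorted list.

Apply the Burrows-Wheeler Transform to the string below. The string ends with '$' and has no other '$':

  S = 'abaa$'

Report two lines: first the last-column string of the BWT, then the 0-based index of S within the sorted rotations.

Answer: aab$a
3

Derivation:
All 5 rotations (rotation i = S[i:]+S[:i]):
  rot[0] = abaa$
  rot[1] = baa$a
  rot[2] = aa$ab
  rot[3] = a$aba
  rot[4] = $abaa
Sorted (with $ < everything):
  sorted[0] = $abaa  (last char: 'a')
  sorted[1] = a$aba  (last char: 'a')
  sorted[2] = aa$ab  (last char: 'b')
  sorted[3] = abaa$  (last char: '$')
  sorted[4] = baa$a  (last char: 'a')
Last column: aab$a
Original string S is at sorted index 3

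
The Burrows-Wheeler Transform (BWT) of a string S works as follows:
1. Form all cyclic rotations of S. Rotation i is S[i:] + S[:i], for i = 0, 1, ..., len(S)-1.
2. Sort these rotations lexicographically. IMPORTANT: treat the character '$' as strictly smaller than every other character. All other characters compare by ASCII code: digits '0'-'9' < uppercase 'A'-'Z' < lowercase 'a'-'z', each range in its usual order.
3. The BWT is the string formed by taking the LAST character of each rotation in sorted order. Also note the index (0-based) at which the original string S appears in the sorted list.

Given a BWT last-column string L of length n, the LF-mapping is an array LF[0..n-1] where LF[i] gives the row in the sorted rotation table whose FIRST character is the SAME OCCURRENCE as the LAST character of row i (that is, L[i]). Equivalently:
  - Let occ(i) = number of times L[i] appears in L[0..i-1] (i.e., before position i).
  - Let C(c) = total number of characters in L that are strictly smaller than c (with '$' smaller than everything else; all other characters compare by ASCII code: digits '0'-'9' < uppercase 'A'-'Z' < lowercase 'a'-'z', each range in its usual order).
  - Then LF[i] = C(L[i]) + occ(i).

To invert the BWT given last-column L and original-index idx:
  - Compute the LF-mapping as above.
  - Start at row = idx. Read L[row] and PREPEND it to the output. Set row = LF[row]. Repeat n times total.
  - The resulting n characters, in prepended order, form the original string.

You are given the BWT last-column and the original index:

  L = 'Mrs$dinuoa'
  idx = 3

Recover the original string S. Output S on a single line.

LF mapping: 1 7 8 0 3 4 5 9 6 2
Walk LF starting at row 3, prepending L[row]:
  step 1: row=3, L[3]='$', prepend. Next row=LF[3]=0
  step 2: row=0, L[0]='M', prepend. Next row=LF[0]=1
  step 3: row=1, L[1]='r', prepend. Next row=LF[1]=7
  step 4: row=7, L[7]='u', prepend. Next row=LF[7]=9
  step 5: row=9, L[9]='a', prepend. Next row=LF[9]=2
  step 6: row=2, L[2]='s', prepend. Next row=LF[2]=8
  step 7: row=8, L[8]='o', prepend. Next row=LF[8]=6
  step 8: row=6, L[6]='n', prepend. Next row=LF[6]=5
  step 9: row=5, L[5]='i', prepend. Next row=LF[5]=4
  step 10: row=4, L[4]='d', prepend. Next row=LF[4]=3
Reversed output: dinosaurM$

Answer: dinosaurM$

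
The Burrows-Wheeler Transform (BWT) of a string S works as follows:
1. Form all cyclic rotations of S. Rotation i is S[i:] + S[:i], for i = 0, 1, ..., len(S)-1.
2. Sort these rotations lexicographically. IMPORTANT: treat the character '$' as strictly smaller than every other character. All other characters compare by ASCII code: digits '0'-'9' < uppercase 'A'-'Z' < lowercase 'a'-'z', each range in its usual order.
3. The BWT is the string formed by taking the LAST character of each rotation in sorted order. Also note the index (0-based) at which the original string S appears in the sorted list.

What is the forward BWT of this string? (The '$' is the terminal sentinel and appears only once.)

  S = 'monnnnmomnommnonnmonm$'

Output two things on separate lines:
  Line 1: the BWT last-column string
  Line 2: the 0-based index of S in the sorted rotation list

Answer: mnoomnn$onnnonommnmmnm
7

Derivation:
All 22 rotations (rotation i = S[i:]+S[:i]):
  rot[0] = monnnnmomnommnonnmonm$
  rot[1] = onnnnmomnommnonnmonm$m
  rot[2] = nnnnmomnommnonnmonm$mo
  rot[3] = nnnmomnommnonnmonm$mon
  rot[4] = nnmomnommnonnmonm$monn
  rot[5] = nmomnommnonnmonm$monnn
  rot[6] = momnommnonnmonm$monnnn
  rot[7] = omnommnonnmonm$monnnnm
  rot[8] = mnommnonnmonm$monnnnmo
  rot[9] = nommnonnmonm$monnnnmom
  rot[10] = ommnonnmonm$monnnnmomn
  rot[11] = mmnonnmonm$monnnnmomno
  rot[12] = mnonnmonm$monnnnmomnom
  rot[13] = nonnmonm$monnnnmomnomm
  rot[14] = onnmonm$monnnnmomnommn
  rot[15] = nnmonm$monnnnmomnommno
  rot[16] = nmonm$monnnnmomnommnon
  rot[17] = monm$monnnnmomnommnonn
  rot[18] = onm$monnnnmomnommnonnm
  rot[19] = nm$monnnnmomnommnonnmo
  rot[20] = m$monnnnmomnommnonnmon
  rot[21] = $monnnnmomnommnonnmonm
Sorted (with $ < everything):
  sorted[0] = $monnnnmomnommnonnmonm  (last char: 'm')
  sorted[1] = m$monnnnmomnommnonnmon  (last char: 'n')
  sorted[2] = mmnonnmonm$monnnnmomno  (last char: 'o')
  sorted[3] = mnommnonnmonm$monnnnmo  (last char: 'o')
  sorted[4] = mnonnmonm$monnnnmomnom  (last char: 'm')
  sorted[5] = momnommnonnmonm$monnnn  (last char: 'n')
  sorted[6] = monm$monnnnmomnommnonn  (last char: 'n')
  sorted[7] = monnnnmomnommnonnmonm$  (last char: '$')
  sorted[8] = nm$monnnnmomnommnonnmo  (last char: 'o')
  sorted[9] = nmomnommnonnmonm$monnn  (last char: 'n')
  sorted[10] = nmonm$monnnnmomnommnon  (last char: 'n')
  sorted[11] = nnmomnommnonnmonm$monn  (last char: 'n')
  sorted[12] = nnmonm$monnnnmomnommno  (last char: 'o')
  sorted[13] = nnnmomnommnonnmonm$mon  (last char: 'n')
  sorted[14] = nnnnmomnommnonnmonm$mo  (last char: 'o')
  sorted[15] = nommnonnmonm$monnnnmom  (last char: 'm')
  sorted[16] = nonnmonm$monnnnmomnomm  (last char: 'm')
  sorted[17] = ommnonnmonm$monnnnmomn  (last char: 'n')
  sorted[18] = omnommnonnmonm$monnnnm  (last char: 'm')
  sorted[19] = onm$monnnnmomnommnonnm  (last char: 'm')
  sorted[20] = onnmonm$monnnnmomnommn  (last char: 'n')
  sorted[21] = onnnnmomnommnonnmonm$m  (last char: 'm')
Last column: mnoomnn$onnnonommnmmnm
Original string S is at sorted index 7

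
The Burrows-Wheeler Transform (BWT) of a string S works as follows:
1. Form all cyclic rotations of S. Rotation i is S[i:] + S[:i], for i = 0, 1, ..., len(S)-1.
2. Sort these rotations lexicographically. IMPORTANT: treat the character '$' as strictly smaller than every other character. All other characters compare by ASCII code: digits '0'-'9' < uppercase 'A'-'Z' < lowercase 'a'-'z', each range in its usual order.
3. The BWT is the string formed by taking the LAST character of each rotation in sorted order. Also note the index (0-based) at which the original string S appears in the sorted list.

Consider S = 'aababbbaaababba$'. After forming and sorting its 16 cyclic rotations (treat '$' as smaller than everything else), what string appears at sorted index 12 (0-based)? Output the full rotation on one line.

All 16 rotations (rotation i = S[i:]+S[:i]):
  rot[0] = aababbbaaababba$
  rot[1] = ababbbaaababba$a
  rot[2] = babbbaaababba$aa
  rot[3] = abbbaaababba$aab
  rot[4] = bbbaaababba$aaba
  rot[5] = bbaaababba$aabab
  rot[6] = baaababba$aababb
  rot[7] = aaababba$aababbb
  rot[8] = aababba$aababbba
  rot[9] = ababba$aababbbaa
  rot[10] = babba$aababbbaaa
  rot[11] = abba$aababbbaaab
  rot[12] = bba$aababbbaaaba
  rot[13] = ba$aababbbaaabab
  rot[14] = a$aababbbaaababb
  rot[15] = $aababbbaaababba
Sorted (with $ < everything):
  sorted[0] = $aababbbaaababba
  sorted[1] = a$aababbbaaababb
  sorted[2] = aaababba$aababbb
  sorted[3] = aababba$aababbba
  sorted[4] = aababbbaaababba$
  sorted[5] = ababba$aababbbaa
  sorted[6] = ababbbaaababba$a
  sorted[7] = abba$aababbbaaab
  sorted[8] = abbbaaababba$aab
  sorted[9] = ba$aababbbaaabab
  sorted[10] = baaababba$aababb
  sorted[11] = babba$aababbbaaa
  sorted[12] = babbbaaababba$aa
  sorted[13] = bba$aababbbaaaba
  sorted[14] = bbaaababba$aabab
  sorted[15] = bbbaaababba$aaba
sorted[12] = babbbaaababba$aa

Answer: babbbaaababba$aa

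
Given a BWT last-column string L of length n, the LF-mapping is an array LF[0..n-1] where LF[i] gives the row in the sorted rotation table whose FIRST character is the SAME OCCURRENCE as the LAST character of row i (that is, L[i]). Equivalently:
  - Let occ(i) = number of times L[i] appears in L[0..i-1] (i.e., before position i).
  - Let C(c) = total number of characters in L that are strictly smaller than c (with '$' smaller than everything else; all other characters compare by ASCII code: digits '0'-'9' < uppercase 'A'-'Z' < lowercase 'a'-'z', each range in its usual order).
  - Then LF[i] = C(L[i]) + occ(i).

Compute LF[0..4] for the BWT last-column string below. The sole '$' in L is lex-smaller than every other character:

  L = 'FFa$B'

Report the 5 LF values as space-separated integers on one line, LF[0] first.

Char counts: '$':1, 'B':1, 'F':2, 'a':1
C (first-col start): C('$')=0, C('B')=1, C('F')=2, C('a')=4
L[0]='F': occ=0, LF[0]=C('F')+0=2+0=2
L[1]='F': occ=1, LF[1]=C('F')+1=2+1=3
L[2]='a': occ=0, LF[2]=C('a')+0=4+0=4
L[3]='$': occ=0, LF[3]=C('$')+0=0+0=0
L[4]='B': occ=0, LF[4]=C('B')+0=1+0=1

Answer: 2 3 4 0 1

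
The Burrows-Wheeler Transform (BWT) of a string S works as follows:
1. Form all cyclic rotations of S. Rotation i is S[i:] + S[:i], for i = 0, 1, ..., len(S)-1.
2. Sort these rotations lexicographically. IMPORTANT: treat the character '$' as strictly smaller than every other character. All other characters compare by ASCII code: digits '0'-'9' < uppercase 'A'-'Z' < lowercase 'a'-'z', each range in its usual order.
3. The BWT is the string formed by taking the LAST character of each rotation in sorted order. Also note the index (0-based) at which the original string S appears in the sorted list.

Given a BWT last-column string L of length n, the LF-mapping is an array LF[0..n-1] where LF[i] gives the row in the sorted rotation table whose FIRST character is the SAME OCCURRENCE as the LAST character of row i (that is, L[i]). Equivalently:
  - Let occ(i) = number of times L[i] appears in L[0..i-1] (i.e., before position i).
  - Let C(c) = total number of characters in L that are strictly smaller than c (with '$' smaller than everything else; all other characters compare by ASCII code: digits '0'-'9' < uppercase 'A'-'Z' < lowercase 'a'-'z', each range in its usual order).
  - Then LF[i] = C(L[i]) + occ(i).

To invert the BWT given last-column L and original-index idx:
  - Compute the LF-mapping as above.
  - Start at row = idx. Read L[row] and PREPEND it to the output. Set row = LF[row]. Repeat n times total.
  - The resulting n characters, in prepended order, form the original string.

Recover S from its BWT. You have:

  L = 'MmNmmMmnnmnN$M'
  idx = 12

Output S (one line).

LF mapping: 1 6 4 7 8 2 9 11 12 10 13 5 0 3
Walk LF starting at row 12, prepending L[row]:
  step 1: row=12, L[12]='$', prepend. Next row=LF[12]=0
  step 2: row=0, L[0]='M', prepend. Next row=LF[0]=1
  step 3: row=1, L[1]='m', prepend. Next row=LF[1]=6
  step 4: row=6, L[6]='m', prepend. Next row=LF[6]=9
  step 5: row=9, L[9]='m', prepend. Next row=LF[9]=10
  step 6: row=10, L[10]='n', prepend. Next row=LF[10]=13
  step 7: row=13, L[13]='M', prepend. Next row=LF[13]=3
  step 8: row=3, L[3]='m', prepend. Next row=LF[3]=7
  step 9: row=7, L[7]='n', prepend. Next row=LF[7]=11
  step 10: row=11, L[11]='N', prepend. Next row=LF[11]=5
  step 11: row=5, L[5]='M', prepend. Next row=LF[5]=2
  step 12: row=2, L[2]='N', prepend. Next row=LF[2]=4
  step 13: row=4, L[4]='m', prepend. Next row=LF[4]=8
  step 14: row=8, L[8]='n', prepend. Next row=LF[8]=12
Reversed output: nmNMNnmMnmmmM$

Answer: nmNMNnmMnmmmM$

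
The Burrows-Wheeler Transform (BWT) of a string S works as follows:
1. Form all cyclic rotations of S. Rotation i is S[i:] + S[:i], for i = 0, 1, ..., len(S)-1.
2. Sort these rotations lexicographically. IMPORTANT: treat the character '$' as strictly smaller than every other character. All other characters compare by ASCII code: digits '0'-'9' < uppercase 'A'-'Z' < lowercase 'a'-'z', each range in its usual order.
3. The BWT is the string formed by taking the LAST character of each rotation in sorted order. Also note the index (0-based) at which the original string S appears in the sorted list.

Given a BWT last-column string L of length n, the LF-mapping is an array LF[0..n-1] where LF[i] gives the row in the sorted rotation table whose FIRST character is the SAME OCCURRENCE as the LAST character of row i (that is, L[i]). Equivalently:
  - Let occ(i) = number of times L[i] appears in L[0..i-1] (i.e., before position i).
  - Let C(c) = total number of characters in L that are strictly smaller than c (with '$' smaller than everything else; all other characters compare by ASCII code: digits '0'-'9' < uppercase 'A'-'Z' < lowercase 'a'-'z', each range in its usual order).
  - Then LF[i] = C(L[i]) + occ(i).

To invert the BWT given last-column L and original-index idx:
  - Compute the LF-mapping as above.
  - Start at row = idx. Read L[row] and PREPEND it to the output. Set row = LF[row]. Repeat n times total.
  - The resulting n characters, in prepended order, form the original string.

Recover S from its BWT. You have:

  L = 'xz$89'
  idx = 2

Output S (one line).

LF mapping: 3 4 0 1 2
Walk LF starting at row 2, prepending L[row]:
  step 1: row=2, L[2]='$', prepend. Next row=LF[2]=0
  step 2: row=0, L[0]='x', prepend. Next row=LF[0]=3
  step 3: row=3, L[3]='8', prepend. Next row=LF[3]=1
  step 4: row=1, L[1]='z', prepend. Next row=LF[1]=4
  step 5: row=4, L[4]='9', prepend. Next row=LF[4]=2
Reversed output: 9z8x$

Answer: 9z8x$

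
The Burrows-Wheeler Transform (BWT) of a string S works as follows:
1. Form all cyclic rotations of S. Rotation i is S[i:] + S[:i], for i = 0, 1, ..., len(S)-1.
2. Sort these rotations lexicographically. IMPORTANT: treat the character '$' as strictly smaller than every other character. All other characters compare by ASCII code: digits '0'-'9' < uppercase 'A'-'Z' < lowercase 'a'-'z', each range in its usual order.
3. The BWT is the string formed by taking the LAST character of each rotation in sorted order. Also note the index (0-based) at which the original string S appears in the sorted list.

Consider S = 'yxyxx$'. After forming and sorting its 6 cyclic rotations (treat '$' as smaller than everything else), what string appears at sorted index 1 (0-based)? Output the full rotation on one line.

Answer: x$yxyx

Derivation:
All 6 rotations (rotation i = S[i:]+S[:i]):
  rot[0] = yxyxx$
  rot[1] = xyxx$y
  rot[2] = yxx$yx
  rot[3] = xx$yxy
  rot[4] = x$yxyx
  rot[5] = $yxyxx
Sorted (with $ < everything):
  sorted[0] = $yxyxx
  sorted[1] = x$yxyx
  sorted[2] = xx$yxy
  sorted[3] = xyxx$y
  sorted[4] = yxx$yx
  sorted[5] = yxyxx$
sorted[1] = x$yxyx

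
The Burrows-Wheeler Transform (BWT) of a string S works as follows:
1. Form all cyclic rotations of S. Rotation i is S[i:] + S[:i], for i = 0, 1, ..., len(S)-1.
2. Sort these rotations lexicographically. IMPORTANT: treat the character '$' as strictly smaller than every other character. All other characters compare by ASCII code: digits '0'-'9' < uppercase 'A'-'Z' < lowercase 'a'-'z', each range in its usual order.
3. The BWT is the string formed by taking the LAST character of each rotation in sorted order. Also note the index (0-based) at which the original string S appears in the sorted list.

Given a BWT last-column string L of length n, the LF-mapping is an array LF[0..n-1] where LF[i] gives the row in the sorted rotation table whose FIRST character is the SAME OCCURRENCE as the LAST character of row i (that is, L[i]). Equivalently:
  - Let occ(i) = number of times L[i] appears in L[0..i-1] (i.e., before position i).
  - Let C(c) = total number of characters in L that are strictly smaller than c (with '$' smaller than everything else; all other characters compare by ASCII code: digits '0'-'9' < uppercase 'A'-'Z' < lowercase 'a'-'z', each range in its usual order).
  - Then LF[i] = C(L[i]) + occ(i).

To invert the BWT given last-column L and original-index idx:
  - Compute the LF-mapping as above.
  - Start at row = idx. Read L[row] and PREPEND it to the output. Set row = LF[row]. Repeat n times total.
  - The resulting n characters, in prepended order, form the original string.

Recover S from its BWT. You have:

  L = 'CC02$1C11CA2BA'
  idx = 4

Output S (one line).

Answer: 1ACBC2C0121AC$

Derivation:
LF mapping: 10 11 1 5 0 2 12 3 4 13 7 6 9 8
Walk LF starting at row 4, prepending L[row]:
  step 1: row=4, L[4]='$', prepend. Next row=LF[4]=0
  step 2: row=0, L[0]='C', prepend. Next row=LF[0]=10
  step 3: row=10, L[10]='A', prepend. Next row=LF[10]=7
  step 4: row=7, L[7]='1', prepend. Next row=LF[7]=3
  step 5: row=3, L[3]='2', prepend. Next row=LF[3]=5
  step 6: row=5, L[5]='1', prepend. Next row=LF[5]=2
  step 7: row=2, L[2]='0', prepend. Next row=LF[2]=1
  step 8: row=1, L[1]='C', prepend. Next row=LF[1]=11
  step 9: row=11, L[11]='2', prepend. Next row=LF[11]=6
  step 10: row=6, L[6]='C', prepend. Next row=LF[6]=12
  step 11: row=12, L[12]='B', prepend. Next row=LF[12]=9
  step 12: row=9, L[9]='C', prepend. Next row=LF[9]=13
  step 13: row=13, L[13]='A', prepend. Next row=LF[13]=8
  step 14: row=8, L[8]='1', prepend. Next row=LF[8]=4
Reversed output: 1ACBC2C0121AC$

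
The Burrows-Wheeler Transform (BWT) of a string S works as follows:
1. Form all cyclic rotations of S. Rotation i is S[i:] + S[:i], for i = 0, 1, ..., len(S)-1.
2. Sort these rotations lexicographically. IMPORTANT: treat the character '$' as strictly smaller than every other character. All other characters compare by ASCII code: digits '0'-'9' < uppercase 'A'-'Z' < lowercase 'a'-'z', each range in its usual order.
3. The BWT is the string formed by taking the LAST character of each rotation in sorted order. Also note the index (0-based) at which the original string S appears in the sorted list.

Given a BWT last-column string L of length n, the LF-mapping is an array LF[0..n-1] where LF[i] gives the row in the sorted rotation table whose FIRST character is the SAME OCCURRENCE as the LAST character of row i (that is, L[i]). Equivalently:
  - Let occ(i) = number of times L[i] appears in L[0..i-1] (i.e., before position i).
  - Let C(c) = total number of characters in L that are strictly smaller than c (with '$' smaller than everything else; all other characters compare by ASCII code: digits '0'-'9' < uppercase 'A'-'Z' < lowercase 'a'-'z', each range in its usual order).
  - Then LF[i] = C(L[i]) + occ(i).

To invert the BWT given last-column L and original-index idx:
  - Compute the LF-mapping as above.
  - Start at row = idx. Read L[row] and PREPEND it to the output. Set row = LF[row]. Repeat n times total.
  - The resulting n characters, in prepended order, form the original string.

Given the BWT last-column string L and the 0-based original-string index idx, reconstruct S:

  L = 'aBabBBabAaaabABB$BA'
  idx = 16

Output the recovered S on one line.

Answer: bAbaBBBABaaAaBbBaa$

Derivation:
LF mapping: 10 4 11 16 5 6 12 17 1 13 14 15 18 2 7 8 0 9 3
Walk LF starting at row 16, prepending L[row]:
  step 1: row=16, L[16]='$', prepend. Next row=LF[16]=0
  step 2: row=0, L[0]='a', prepend. Next row=LF[0]=10
  step 3: row=10, L[10]='a', prepend. Next row=LF[10]=14
  step 4: row=14, L[14]='B', prepend. Next row=LF[14]=7
  step 5: row=7, L[7]='b', prepend. Next row=LF[7]=17
  step 6: row=17, L[17]='B', prepend. Next row=LF[17]=9
  step 7: row=9, L[9]='a', prepend. Next row=LF[9]=13
  step 8: row=13, L[13]='A', prepend. Next row=LF[13]=2
  step 9: row=2, L[2]='a', prepend. Next row=LF[2]=11
  step 10: row=11, L[11]='a', prepend. Next row=LF[11]=15
  step 11: row=15, L[15]='B', prepend. Next row=LF[15]=8
  step 12: row=8, L[8]='A', prepend. Next row=LF[8]=1
  step 13: row=1, L[1]='B', prepend. Next row=LF[1]=4
  step 14: row=4, L[4]='B', prepend. Next row=LF[4]=5
  step 15: row=5, L[5]='B', prepend. Next row=LF[5]=6
  step 16: row=6, L[6]='a', prepend. Next row=LF[6]=12
  step 17: row=12, L[12]='b', prepend. Next row=LF[12]=18
  step 18: row=18, L[18]='A', prepend. Next row=LF[18]=3
  step 19: row=3, L[3]='b', prepend. Next row=LF[3]=16
Reversed output: bAbaBBBABaaAaBbBaa$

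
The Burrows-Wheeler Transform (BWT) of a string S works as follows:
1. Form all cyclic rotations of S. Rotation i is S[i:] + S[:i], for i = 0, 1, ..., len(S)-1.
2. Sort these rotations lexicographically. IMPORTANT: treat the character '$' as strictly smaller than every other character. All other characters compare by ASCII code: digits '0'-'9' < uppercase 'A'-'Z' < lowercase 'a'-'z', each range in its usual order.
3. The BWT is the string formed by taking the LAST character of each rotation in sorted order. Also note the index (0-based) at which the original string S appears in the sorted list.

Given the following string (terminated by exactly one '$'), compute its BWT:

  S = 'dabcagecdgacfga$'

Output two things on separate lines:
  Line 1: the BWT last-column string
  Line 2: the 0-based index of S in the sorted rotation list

Answer: agdgcabea$cgcfda
9

Derivation:
All 16 rotations (rotation i = S[i:]+S[:i]):
  rot[0] = dabcagecdgacfga$
  rot[1] = abcagecdgacfga$d
  rot[2] = bcagecdgacfga$da
  rot[3] = cagecdgacfga$dab
  rot[4] = agecdgacfga$dabc
  rot[5] = gecdgacfga$dabca
  rot[6] = ecdgacfga$dabcag
  rot[7] = cdgacfga$dabcage
  rot[8] = dgacfga$dabcagec
  rot[9] = gacfga$dabcagecd
  rot[10] = acfga$dabcagecdg
  rot[11] = cfga$dabcagecdga
  rot[12] = fga$dabcagecdgac
  rot[13] = ga$dabcagecdgacf
  rot[14] = a$dabcagecdgacfg
  rot[15] = $dabcagecdgacfga
Sorted (with $ < everything):
  sorted[0] = $dabcagecdgacfga  (last char: 'a')
  sorted[1] = a$dabcagecdgacfg  (last char: 'g')
  sorted[2] = abcagecdgacfga$d  (last char: 'd')
  sorted[3] = acfga$dabcagecdg  (last char: 'g')
  sorted[4] = agecdgacfga$dabc  (last char: 'c')
  sorted[5] = bcagecdgacfga$da  (last char: 'a')
  sorted[6] = cagecdgacfga$dab  (last char: 'b')
  sorted[7] = cdgacfga$dabcage  (last char: 'e')
  sorted[8] = cfga$dabcagecdga  (last char: 'a')
  sorted[9] = dabcagecdgacfga$  (last char: '$')
  sorted[10] = dgacfga$dabcagec  (last char: 'c')
  sorted[11] = ecdgacfga$dabcag  (last char: 'g')
  sorted[12] = fga$dabcagecdgac  (last char: 'c')
  sorted[13] = ga$dabcagecdgacf  (last char: 'f')
  sorted[14] = gacfga$dabcagecd  (last char: 'd')
  sorted[15] = gecdgacfga$dabca  (last char: 'a')
Last column: agdgcabea$cgcfda
Original string S is at sorted index 9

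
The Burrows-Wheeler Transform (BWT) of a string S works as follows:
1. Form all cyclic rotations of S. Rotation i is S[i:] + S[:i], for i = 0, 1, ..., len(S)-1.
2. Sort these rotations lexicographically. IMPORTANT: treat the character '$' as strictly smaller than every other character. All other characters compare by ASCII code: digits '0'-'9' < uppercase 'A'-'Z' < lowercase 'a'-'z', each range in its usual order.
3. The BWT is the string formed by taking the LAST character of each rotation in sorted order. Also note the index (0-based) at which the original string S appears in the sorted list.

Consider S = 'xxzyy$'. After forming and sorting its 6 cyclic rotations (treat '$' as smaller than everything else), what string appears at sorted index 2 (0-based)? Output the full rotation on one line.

All 6 rotations (rotation i = S[i:]+S[:i]):
  rot[0] = xxzyy$
  rot[1] = xzyy$x
  rot[2] = zyy$xx
  rot[3] = yy$xxz
  rot[4] = y$xxzy
  rot[5] = $xxzyy
Sorted (with $ < everything):
  sorted[0] = $xxzyy
  sorted[1] = xxzyy$
  sorted[2] = xzyy$x
  sorted[3] = y$xxzy
  sorted[4] = yy$xxz
  sorted[5] = zyy$xx
sorted[2] = xzyy$x

Answer: xzyy$x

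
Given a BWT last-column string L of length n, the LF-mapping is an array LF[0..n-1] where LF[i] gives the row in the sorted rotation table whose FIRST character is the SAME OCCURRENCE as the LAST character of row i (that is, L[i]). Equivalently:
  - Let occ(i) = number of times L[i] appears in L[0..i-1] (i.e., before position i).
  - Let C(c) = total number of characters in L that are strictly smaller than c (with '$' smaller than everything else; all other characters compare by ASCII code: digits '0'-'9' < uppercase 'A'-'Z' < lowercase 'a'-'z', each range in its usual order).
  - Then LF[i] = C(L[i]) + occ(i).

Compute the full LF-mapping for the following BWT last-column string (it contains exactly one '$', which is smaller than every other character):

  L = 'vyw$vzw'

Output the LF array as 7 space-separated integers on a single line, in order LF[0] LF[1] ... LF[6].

Answer: 1 5 3 0 2 6 4

Derivation:
Char counts: '$':1, 'v':2, 'w':2, 'y':1, 'z':1
C (first-col start): C('$')=0, C('v')=1, C('w')=3, C('y')=5, C('z')=6
L[0]='v': occ=0, LF[0]=C('v')+0=1+0=1
L[1]='y': occ=0, LF[1]=C('y')+0=5+0=5
L[2]='w': occ=0, LF[2]=C('w')+0=3+0=3
L[3]='$': occ=0, LF[3]=C('$')+0=0+0=0
L[4]='v': occ=1, LF[4]=C('v')+1=1+1=2
L[5]='z': occ=0, LF[5]=C('z')+0=6+0=6
L[6]='w': occ=1, LF[6]=C('w')+1=3+1=4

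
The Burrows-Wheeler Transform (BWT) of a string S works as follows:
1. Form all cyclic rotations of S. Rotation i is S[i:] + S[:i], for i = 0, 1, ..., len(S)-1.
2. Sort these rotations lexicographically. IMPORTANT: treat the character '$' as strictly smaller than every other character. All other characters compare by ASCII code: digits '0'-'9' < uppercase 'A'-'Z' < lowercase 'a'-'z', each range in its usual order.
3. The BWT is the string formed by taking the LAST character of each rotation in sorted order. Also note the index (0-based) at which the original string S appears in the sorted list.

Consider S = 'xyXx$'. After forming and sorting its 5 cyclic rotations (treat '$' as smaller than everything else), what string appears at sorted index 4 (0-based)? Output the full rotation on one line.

All 5 rotations (rotation i = S[i:]+S[:i]):
  rot[0] = xyXx$
  rot[1] = yXx$x
  rot[2] = Xx$xy
  rot[3] = x$xyX
  rot[4] = $xyXx
Sorted (with $ < everything):
  sorted[0] = $xyXx
  sorted[1] = Xx$xy
  sorted[2] = x$xyX
  sorted[3] = xyXx$
  sorted[4] = yXx$x
sorted[4] = yXx$x

Answer: yXx$x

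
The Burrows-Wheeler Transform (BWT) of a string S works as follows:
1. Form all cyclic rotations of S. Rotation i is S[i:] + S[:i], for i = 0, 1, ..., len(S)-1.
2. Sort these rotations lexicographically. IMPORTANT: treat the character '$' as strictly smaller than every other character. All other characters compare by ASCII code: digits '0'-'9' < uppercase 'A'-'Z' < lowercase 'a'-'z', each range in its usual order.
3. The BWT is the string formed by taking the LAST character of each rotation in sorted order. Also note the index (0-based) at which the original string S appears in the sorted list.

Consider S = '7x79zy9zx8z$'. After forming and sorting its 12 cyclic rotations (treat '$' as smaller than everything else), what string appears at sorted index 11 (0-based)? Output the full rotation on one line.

Answer: zy9zx8z$7x79

Derivation:
All 12 rotations (rotation i = S[i:]+S[:i]):
  rot[0] = 7x79zy9zx8z$
  rot[1] = x79zy9zx8z$7
  rot[2] = 79zy9zx8z$7x
  rot[3] = 9zy9zx8z$7x7
  rot[4] = zy9zx8z$7x79
  rot[5] = y9zx8z$7x79z
  rot[6] = 9zx8z$7x79zy
  rot[7] = zx8z$7x79zy9
  rot[8] = x8z$7x79zy9z
  rot[9] = 8z$7x79zy9zx
  rot[10] = z$7x79zy9zx8
  rot[11] = $7x79zy9zx8z
Sorted (with $ < everything):
  sorted[0] = $7x79zy9zx8z
  sorted[1] = 79zy9zx8z$7x
  sorted[2] = 7x79zy9zx8z$
  sorted[3] = 8z$7x79zy9zx
  sorted[4] = 9zx8z$7x79zy
  sorted[5] = 9zy9zx8z$7x7
  sorted[6] = x79zy9zx8z$7
  sorted[7] = x8z$7x79zy9z
  sorted[8] = y9zx8z$7x79z
  sorted[9] = z$7x79zy9zx8
  sorted[10] = zx8z$7x79zy9
  sorted[11] = zy9zx8z$7x79
sorted[11] = zy9zx8z$7x79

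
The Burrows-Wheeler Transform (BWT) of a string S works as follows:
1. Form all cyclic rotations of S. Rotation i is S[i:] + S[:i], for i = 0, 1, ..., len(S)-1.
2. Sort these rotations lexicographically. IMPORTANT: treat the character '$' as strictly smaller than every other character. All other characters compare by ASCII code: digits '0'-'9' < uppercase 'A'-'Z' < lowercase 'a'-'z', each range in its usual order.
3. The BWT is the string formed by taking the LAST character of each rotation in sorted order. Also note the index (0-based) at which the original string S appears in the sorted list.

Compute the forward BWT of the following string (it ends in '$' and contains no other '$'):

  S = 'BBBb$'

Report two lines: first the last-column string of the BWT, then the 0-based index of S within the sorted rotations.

Answer: b$BBB
1

Derivation:
All 5 rotations (rotation i = S[i:]+S[:i]):
  rot[0] = BBBb$
  rot[1] = BBb$B
  rot[2] = Bb$BB
  rot[3] = b$BBB
  rot[4] = $BBBb
Sorted (with $ < everything):
  sorted[0] = $BBBb  (last char: 'b')
  sorted[1] = BBBb$  (last char: '$')
  sorted[2] = BBb$B  (last char: 'B')
  sorted[3] = Bb$BB  (last char: 'B')
  sorted[4] = b$BBB  (last char: 'B')
Last column: b$BBB
Original string S is at sorted index 1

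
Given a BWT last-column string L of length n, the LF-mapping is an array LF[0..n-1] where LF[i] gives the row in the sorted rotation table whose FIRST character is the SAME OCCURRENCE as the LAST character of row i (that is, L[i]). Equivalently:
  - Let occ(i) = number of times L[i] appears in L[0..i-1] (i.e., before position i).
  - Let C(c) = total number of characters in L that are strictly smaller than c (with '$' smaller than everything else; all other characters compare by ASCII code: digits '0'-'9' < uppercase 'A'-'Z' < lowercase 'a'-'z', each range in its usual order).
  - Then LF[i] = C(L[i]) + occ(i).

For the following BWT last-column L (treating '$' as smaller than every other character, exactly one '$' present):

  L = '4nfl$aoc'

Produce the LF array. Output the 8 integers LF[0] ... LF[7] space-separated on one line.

Char counts: '$':1, '4':1, 'a':1, 'c':1, 'f':1, 'l':1, 'n':1, 'o':1
C (first-col start): C('$')=0, C('4')=1, C('a')=2, C('c')=3, C('f')=4, C('l')=5, C('n')=6, C('o')=7
L[0]='4': occ=0, LF[0]=C('4')+0=1+0=1
L[1]='n': occ=0, LF[1]=C('n')+0=6+0=6
L[2]='f': occ=0, LF[2]=C('f')+0=4+0=4
L[3]='l': occ=0, LF[3]=C('l')+0=5+0=5
L[4]='$': occ=0, LF[4]=C('$')+0=0+0=0
L[5]='a': occ=0, LF[5]=C('a')+0=2+0=2
L[6]='o': occ=0, LF[6]=C('o')+0=7+0=7
L[7]='c': occ=0, LF[7]=C('c')+0=3+0=3

Answer: 1 6 4 5 0 2 7 3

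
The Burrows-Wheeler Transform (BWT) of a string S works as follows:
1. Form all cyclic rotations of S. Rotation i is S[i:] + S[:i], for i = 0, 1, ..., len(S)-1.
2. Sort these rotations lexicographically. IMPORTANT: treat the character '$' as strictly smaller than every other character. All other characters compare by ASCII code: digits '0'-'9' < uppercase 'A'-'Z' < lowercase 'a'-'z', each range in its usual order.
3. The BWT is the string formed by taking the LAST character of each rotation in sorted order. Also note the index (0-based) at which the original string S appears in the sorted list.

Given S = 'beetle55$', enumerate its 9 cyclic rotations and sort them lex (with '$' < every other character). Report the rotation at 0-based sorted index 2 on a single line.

All 9 rotations (rotation i = S[i:]+S[:i]):
  rot[0] = beetle55$
  rot[1] = eetle55$b
  rot[2] = etle55$be
  rot[3] = tle55$bee
  rot[4] = le55$beet
  rot[5] = e55$beetl
  rot[6] = 55$beetle
  rot[7] = 5$beetle5
  rot[8] = $beetle55
Sorted (with $ < everything):
  sorted[0] = $beetle55
  sorted[1] = 5$beetle5
  sorted[2] = 55$beetle
  sorted[3] = beetle55$
  sorted[4] = e55$beetl
  sorted[5] = eetle55$b
  sorted[6] = etle55$be
  sorted[7] = le55$beet
  sorted[8] = tle55$bee
sorted[2] = 55$beetle

Answer: 55$beetle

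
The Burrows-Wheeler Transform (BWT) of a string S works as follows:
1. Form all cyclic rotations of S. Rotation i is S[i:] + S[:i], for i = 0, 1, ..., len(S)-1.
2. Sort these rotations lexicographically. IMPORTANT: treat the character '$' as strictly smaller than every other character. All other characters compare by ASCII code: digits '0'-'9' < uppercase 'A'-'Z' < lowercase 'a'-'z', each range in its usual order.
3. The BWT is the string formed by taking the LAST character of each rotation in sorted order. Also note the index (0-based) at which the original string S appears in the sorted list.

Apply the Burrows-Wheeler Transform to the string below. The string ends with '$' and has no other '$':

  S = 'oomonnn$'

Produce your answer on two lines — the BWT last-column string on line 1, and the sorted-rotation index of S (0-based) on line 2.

Answer: nonnoom$
7

Derivation:
All 8 rotations (rotation i = S[i:]+S[:i]):
  rot[0] = oomonnn$
  rot[1] = omonnn$o
  rot[2] = monnn$oo
  rot[3] = onnn$oom
  rot[4] = nnn$oomo
  rot[5] = nn$oomon
  rot[6] = n$oomonn
  rot[7] = $oomonnn
Sorted (with $ < everything):
  sorted[0] = $oomonnn  (last char: 'n')
  sorted[1] = monnn$oo  (last char: 'o')
  sorted[2] = n$oomonn  (last char: 'n')
  sorted[3] = nn$oomon  (last char: 'n')
  sorted[4] = nnn$oomo  (last char: 'o')
  sorted[5] = omonnn$o  (last char: 'o')
  sorted[6] = onnn$oom  (last char: 'm')
  sorted[7] = oomonnn$  (last char: '$')
Last column: nonnoom$
Original string S is at sorted index 7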